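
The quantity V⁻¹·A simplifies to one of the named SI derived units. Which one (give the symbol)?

V = kg·m²·s⁻³·A⁻¹.
So V⁻¹ = kg⁻¹·m⁻²·s³·A.
Combining: V⁻¹·A = (kg⁻¹·m⁻²·s³·A) · A = kg⁻¹·m⁻²·s³·A².
kg⁻¹·m⁻²·s³·A² is the base-SI form of the siemens.

S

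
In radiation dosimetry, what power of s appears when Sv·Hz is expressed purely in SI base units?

Sv = J/kg (equivalent dose = energy per mass),
    = m²·s⁻².
Hz = 1/s = s⁻¹ (frequency is cycles per second).
Combining: Sv·Hz = (m²·s⁻²) · s⁻¹ = m²·s⁻³.
The exponent of s is -3.

-3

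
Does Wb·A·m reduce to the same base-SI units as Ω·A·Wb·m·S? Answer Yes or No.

Left side:
  Wb = V·s (flux: a volt is a weber per second),
      = kg·m²·s⁻²·A⁻¹.
  Combining: Wb·A·m = (kg·m²·s⁻²·A⁻¹) · A · m = kg·m³·s⁻².
Right side:
  Ω = V/A (resistance = voltage per current),
      = kg·m²·s⁻³·A⁻².
  Wb = V·s (flux: a volt is a weber per second),
      = kg·m²·s⁻²·A⁻¹.
  S = 1/Ω (conductance is reciprocal resistance),
      = kg⁻¹·m⁻²·s³·A².
  Combining: Ω·A·Wb·m·S = (kg·m²·s⁻³·A⁻²) · A · (kg·m²·s⁻²·A⁻¹) · m · (kg⁻¹·m⁻²·s³·A²) = kg·m³·s⁻².
Both reduce to kg·m³·s⁻².

Yes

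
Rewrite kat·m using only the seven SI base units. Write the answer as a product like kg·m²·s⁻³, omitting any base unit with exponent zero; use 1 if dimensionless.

m·s⁻¹·mol

kat = s⁻¹·mol.
Combining: kat·m = (s⁻¹·mol) · m = m·s⁻¹·mol.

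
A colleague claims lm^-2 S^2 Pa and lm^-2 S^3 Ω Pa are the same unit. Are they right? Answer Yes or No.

Yes

Left side:
  lm = cd·sr = cd (luminous flux; sr is dimensionless).
  So lm⁻² = cd⁻².
  S = 1/Ω (conductance is reciprocal resistance),
      = kg⁻¹·m⁻²·s³·A².
  So S² = kg⁻²·m⁻⁴·s⁶·A⁴.
  Pa = N/m² (pressure = force per area),
      = kg·m⁻¹·s⁻².
  Combining: lm⁻²·S²·Pa = cd⁻² · (kg⁻²·m⁻⁴·s⁶·A⁴) · (kg·m⁻¹·s⁻²) = kg⁻¹·m⁻⁵·s⁴·A⁴·cd⁻².
Right side:
  lm = cd.
  So lm⁻² = cd⁻².
  S = kg⁻¹·m⁻²·s³·A².
  So S³ = kg⁻³·m⁻⁶·s⁹·A⁶.
  Ω = kg·m²·s⁻³·A⁻².
  Pa = kg·m⁻¹·s⁻².
  Combining: lm⁻²·S³·Ω·Pa = cd⁻² · (kg⁻³·m⁻⁶·s⁹·A⁶) · (kg·m²·s⁻³·A⁻²) · (kg·m⁻¹·s⁻²) = kg⁻¹·m⁻⁵·s⁴·A⁴·cd⁻².
Both reduce to kg⁻¹·m⁻⁵·s⁴·A⁴·cd⁻².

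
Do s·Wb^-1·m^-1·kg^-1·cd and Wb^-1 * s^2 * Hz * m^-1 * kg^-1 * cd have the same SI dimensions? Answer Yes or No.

Yes

Left side:
  Wb = kg·m²·s⁻²·A⁻¹.
  So Wb⁻¹ = kg⁻¹·m⁻²·s²·A.
  Combining: s·Wb⁻¹·m⁻¹·kg⁻¹·cd = s · (kg⁻¹·m⁻²·s²·A) · m⁻¹ · kg⁻¹ · cd = kg⁻²·m⁻³·s³·A·cd.
Right side:
  Wb = V·s (flux: a volt is a weber per second),
      = kg·m²·s⁻²·A⁻¹.
  So Wb⁻¹ = kg⁻¹·m⁻²·s²·A.
  Hz = 1/s = s⁻¹ (frequency is cycles per second).
  Combining: Wb⁻¹·s²·Hz·m⁻¹·kg⁻¹·cd = (kg⁻¹·m⁻²·s²·A) · s² · s⁻¹ · m⁻¹ · kg⁻¹ · cd = kg⁻²·m⁻³·s³·A·cd.
Both reduce to kg⁻²·m⁻³·s³·A·cd.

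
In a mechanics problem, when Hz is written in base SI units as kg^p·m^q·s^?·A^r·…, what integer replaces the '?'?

Hz = 1/s = s⁻¹ (frequency is cycles per second).
The exponent of s is -1.

-1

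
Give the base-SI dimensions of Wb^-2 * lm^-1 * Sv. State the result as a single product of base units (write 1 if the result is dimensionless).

kg⁻²·m⁻²·s²·A²·cd⁻¹

Wb = V·s (flux: a volt is a weber per second),
    = kg·m²·s⁻²·A⁻¹.
So Wb⁻² = kg⁻²·m⁻⁴·s⁴·A².
lm = cd·sr = cd (luminous flux; sr is dimensionless).
So lm⁻¹ = cd⁻¹.
Sv = J/kg (equivalent dose = energy per mass),
    = m²·s⁻².
Combining: Wb⁻²·lm⁻¹·Sv = (kg⁻²·m⁻⁴·s⁴·A²) · cd⁻¹ · (m²·s⁻²) = kg⁻²·m⁻²·s²·A²·cd⁻¹.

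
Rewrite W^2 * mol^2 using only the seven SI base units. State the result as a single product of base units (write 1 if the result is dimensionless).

kg²·m⁴·s⁻⁶·mol²

W = kg·m²·s⁻³.
So W² = kg²·m⁴·s⁻⁶.
Combining: W²·mol² = (kg²·m⁴·s⁻⁶) · mol² = kg²·m⁴·s⁻⁶·mol².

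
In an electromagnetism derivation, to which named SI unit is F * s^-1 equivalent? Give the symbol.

F = kg⁻¹·m⁻²·s⁴·A².
Combining: F·s⁻¹ = (kg⁻¹·m⁻²·s⁴·A²) · s⁻¹ = kg⁻¹·m⁻²·s³·A².
kg⁻¹·m⁻²·s³·A² is the base-SI form of the siemens.

S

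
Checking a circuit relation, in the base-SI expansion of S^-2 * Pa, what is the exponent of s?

-8

S = kg⁻¹·m⁻²·s³·A².
So S⁻² = kg²·m⁴·s⁻⁶·A⁻⁴.
Pa = kg·m⁻¹·s⁻².
Combining: S⁻²·Pa = (kg²·m⁴·s⁻⁶·A⁻⁴) · (kg·m⁻¹·s⁻²) = kg³·m³·s⁻⁸·A⁻⁴.
The exponent of s is -8.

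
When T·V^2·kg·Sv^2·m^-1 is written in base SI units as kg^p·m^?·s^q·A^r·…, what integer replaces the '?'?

T = Wb/m² (flux density = flux per area),
    = kg·s⁻²·A⁻¹.
V = W/A (potential = power per current),
    = kg·m²·s⁻³·A⁻¹.
So V² = kg²·m⁴·s⁻⁶·A⁻².
Sv = J/kg (equivalent dose = energy per mass),
    = m²·s⁻².
So Sv² = m⁴·s⁻⁴.
Combining: T·V²·kg·Sv²·m⁻¹ = (kg·s⁻²·A⁻¹) · (kg²·m⁴·s⁻⁶·A⁻²) · kg · (m⁴·s⁻⁴) · m⁻¹ = kg⁴·m⁷·s⁻¹²·A⁻³.
The exponent of m is 7.

7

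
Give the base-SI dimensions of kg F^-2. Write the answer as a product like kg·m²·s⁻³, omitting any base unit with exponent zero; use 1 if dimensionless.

F = C/V (capacitance = charge per voltage),
    = A·s/(kg·m²·s⁻³·A⁻¹) (substituting C and V),
    = kg⁻¹·m⁻²·s⁴·A².
So F⁻² = kg²·m⁴·s⁻⁸·A⁻⁴.
Combining: kg·F⁻² = kg · (kg²·m⁴·s⁻⁸·A⁻⁴) = kg³·m⁴·s⁻⁸·A⁻⁴.

kg³·m⁴·s⁻⁸·A⁻⁴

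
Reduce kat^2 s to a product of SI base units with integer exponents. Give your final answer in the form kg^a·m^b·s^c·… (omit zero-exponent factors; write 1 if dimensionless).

kat = s⁻¹·mol.
So kat² = s⁻²·mol².
Combining: kat²·s = (s⁻²·mol²) · s = s⁻¹·mol².

s⁻¹·mol²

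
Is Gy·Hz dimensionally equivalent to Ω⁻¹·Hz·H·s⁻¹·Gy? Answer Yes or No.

Yes

Left side:
  Gy = m²·s⁻².
  Hz = s⁻¹.
  Combining: Gy·Hz = (m²·s⁻²) · s⁻¹ = m²·s⁻³.
Right side:
  Ω = V/A (resistance = voltage per current),
      = kg·m²·s⁻³·A⁻².
  So Ω⁻¹ = kg⁻¹·m⁻²·s³·A².
  Hz = 1/s = s⁻¹ (frequency is cycles per second).
  H = Wb/A (inductance = flux per current),
      = kg·m²·s⁻²·A⁻².
  Gy = J/kg (absorbed dose = energy per mass),
      = m²·s⁻².
  Combining: Ω⁻¹·Hz·H·s⁻¹·Gy = (kg⁻¹·m⁻²·s³·A²) · s⁻¹ · (kg·m²·s⁻²·A⁻²) · s⁻¹ · (m²·s⁻²) = m²·s⁻³.
Both reduce to m²·s⁻³.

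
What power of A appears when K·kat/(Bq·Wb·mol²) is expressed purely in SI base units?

1

Bq = 1/s = s⁻¹ (activity is decays per second).
So Bq⁻¹ = s.
Wb = V·s (flux: a volt is a weber per second),
    = kg·m²·s⁻²·A⁻¹.
So Wb⁻¹ = kg⁻¹·m⁻²·s²·A.
kat = mol/s = s⁻¹·mol (catalytic activity).
Combining: Bq⁻¹·K·Wb⁻¹·mol⁻²·kat = s · K · (kg⁻¹·m⁻²·s²·A) · mol⁻² · (s⁻¹·mol) = kg⁻¹·m⁻²·s²·A·K·mol⁻¹.
The exponent of A is 1.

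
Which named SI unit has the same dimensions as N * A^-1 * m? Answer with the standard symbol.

N = kg·m/s² = kg·m·s⁻² (force = mass × acceleration).
Combining: N·A⁻¹·m = (kg·m·s⁻²) · A⁻¹ · m = kg·m²·s⁻²·A⁻¹.
kg·m²·s⁻²·A⁻¹ is the base-SI form of the weber.

Wb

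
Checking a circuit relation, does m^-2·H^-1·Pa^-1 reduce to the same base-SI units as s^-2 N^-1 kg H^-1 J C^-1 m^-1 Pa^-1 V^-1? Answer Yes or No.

Left side:
  H = kg·m²·s⁻²·A⁻².
  So H⁻¹ = kg⁻¹·m⁻²·s²·A².
  Pa = kg·m⁻¹·s⁻².
  So Pa⁻¹ = kg⁻¹·m·s².
  Combining: m⁻²·H⁻¹·Pa⁻¹ = m⁻² · (kg⁻¹·m⁻²·s²·A²) · (kg⁻¹·m·s²) = kg⁻²·m⁻³·s⁴·A².
Right side:
  N = kg·m·s⁻².
  So N⁻¹ = kg⁻¹·m⁻¹·s².
  H = kg·m²·s⁻²·A⁻².
  So H⁻¹ = kg⁻¹·m⁻²·s²·A².
  J = kg·m²·s⁻².
  C = s·A.
  So C⁻¹ = s⁻¹·A⁻¹.
  Pa = kg·m⁻¹·s⁻².
  So Pa⁻¹ = kg⁻¹·m·s².
  V = kg·m²·s⁻³·A⁻¹.
  So V⁻¹ = kg⁻¹·m⁻²·s³·A.
  Combining: s⁻²·N⁻¹·kg·H⁻¹·J·C⁻¹·m⁻¹·Pa⁻¹·V⁻¹ = s⁻² · (kg⁻¹·m⁻¹·s²) · kg · (kg⁻¹·m⁻²·s²·A²) · (kg·m²·s⁻²) · (s⁻¹·A⁻¹) · m⁻¹ · (kg⁻¹·m·s²) · (kg⁻¹·m⁻²·s³·A) = kg⁻²·m⁻³·s⁴·A².
Both reduce to kg⁻²·m⁻³·s⁴·A².

Yes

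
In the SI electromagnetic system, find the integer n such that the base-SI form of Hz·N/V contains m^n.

-1

Hz = s⁻¹.
V = kg·m²·s⁻³·A⁻¹.
So V⁻¹ = kg⁻¹·m⁻²·s³·A.
N = kg·m·s⁻².
Combining: Hz·V⁻¹·N = s⁻¹ · (kg⁻¹·m⁻²·s³·A) · (kg·m·s⁻²) = m⁻¹·A.
The exponent of m is -1.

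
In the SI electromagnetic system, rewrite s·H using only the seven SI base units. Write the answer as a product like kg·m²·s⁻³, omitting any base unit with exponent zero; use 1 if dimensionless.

kg·m²·s⁻¹·A⁻²

H = Wb/A (inductance = flux per current),
    = kg·m²·s⁻²·A⁻².
Combining: s·H = s · (kg·m²·s⁻²·A⁻²) = kg·m²·s⁻¹·A⁻².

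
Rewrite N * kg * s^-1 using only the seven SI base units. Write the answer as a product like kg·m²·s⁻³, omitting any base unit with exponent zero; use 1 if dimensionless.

kg²·m·s⁻³

N = kg·m·s⁻².
Combining: N·kg·s⁻¹ = (kg·m·s⁻²) · kg · s⁻¹ = kg²·m·s⁻³.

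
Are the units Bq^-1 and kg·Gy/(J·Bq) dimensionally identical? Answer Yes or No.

Yes

Left side:
  Bq = s⁻¹.
  So Bq⁻¹ = s.
Right side:
  J = kg·m²·s⁻².
  So J⁻¹ = kg⁻¹·m⁻²·s².
  Bq = s⁻¹.
  So Bq⁻¹ = s.
  Gy = m²·s⁻².
  Combining: J⁻¹·Bq⁻¹·kg·Gy = (kg⁻¹·m⁻²·s²) · s · kg · (m²·s⁻²) = s.
Both reduce to s.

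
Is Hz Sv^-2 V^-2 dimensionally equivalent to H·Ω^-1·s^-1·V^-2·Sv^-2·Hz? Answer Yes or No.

Left side:
  Hz = 1/s = s⁻¹ (frequency is cycles per second).
  Sv = J/kg (equivalent dose = energy per mass),
      = m²·s⁻².
  So Sv⁻² = m⁻⁴·s⁴.
  V = W/A (potential = power per current),
      = kg·m²·s⁻³·A⁻¹.
  So V⁻² = kg⁻²·m⁻⁴·s⁶·A².
  Combining: Hz·Sv⁻²·V⁻² = s⁻¹ · (m⁻⁴·s⁴) · (kg⁻²·m⁻⁴·s⁶·A²) = kg⁻²·m⁻⁸·s⁹·A².
Right side:
  H = Wb/A (inductance = flux per current),
      = kg·m²·s⁻²·A⁻².
  Ω = V/A (resistance = voltage per current),
      = kg·m²·s⁻³·A⁻².
  So Ω⁻¹ = kg⁻¹·m⁻²·s³·A².
  V = W/A (potential = power per current),
      = kg·m²·s⁻³·A⁻¹.
  So V⁻² = kg⁻²·m⁻⁴·s⁶·A².
  Sv = J/kg (equivalent dose = energy per mass),
      = m²·s⁻².
  So Sv⁻² = m⁻⁴·s⁴.
  Hz = 1/s = s⁻¹ (frequency is cycles per second).
  Combining: H·Ω⁻¹·s⁻¹·V⁻²·Sv⁻²·Hz = (kg·m²·s⁻²·A⁻²) · (kg⁻¹·m⁻²·s³·A²) · s⁻¹ · (kg⁻²·m⁻⁴·s⁶·A²) · (m⁻⁴·s⁴) · s⁻¹ = kg⁻²·m⁻⁸·s⁹·A².
Both reduce to kg⁻²·m⁻⁸·s⁹·A².

Yes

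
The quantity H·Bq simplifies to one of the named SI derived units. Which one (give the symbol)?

Ω

H = Wb/A (inductance = flux per current),
    = kg·m²·s⁻²·A⁻².
Bq = 1/s = s⁻¹ (activity is decays per second).
Combining: H·Bq = (kg·m²·s⁻²·A⁻²) · s⁻¹ = kg·m²·s⁻³·A⁻².
kg·m²·s⁻³·A⁻² is the base-SI form of the ohm.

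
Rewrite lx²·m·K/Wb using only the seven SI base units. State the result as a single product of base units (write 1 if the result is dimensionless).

Wb = V·s (flux: a volt is a weber per second),
    = kg·m²·s⁻²·A⁻¹.
So Wb⁻¹ = kg⁻¹·m⁻²·s²·A.
lx = lm/m² (illuminance = luminous flux per area),
    = m⁻²·cd.
So lx² = m⁻⁴·cd².
Combining: Wb⁻¹·lx²·m·K = (kg⁻¹·m⁻²·s²·A) · (m⁻⁴·cd²) · m · K = kg⁻¹·m⁻⁵·s²·A·K·cd².

kg⁻¹·m⁻⁵·s²·A·K·cd²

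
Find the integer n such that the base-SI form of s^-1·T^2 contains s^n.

-5

T = kg·s⁻²·A⁻¹.
So T² = kg²·s⁻⁴·A⁻².
Combining: s⁻¹·T² = s⁻¹ · (kg²·s⁻⁴·A⁻²) = kg²·s⁻⁵·A⁻².
The exponent of s is -5.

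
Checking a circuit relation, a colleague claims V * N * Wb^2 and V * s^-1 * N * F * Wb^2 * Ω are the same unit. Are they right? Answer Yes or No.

Left side:
  V = W/A (potential = power per current),
      = kg·m²·s⁻³·A⁻¹.
  N = kg·m/s² = kg·m·s⁻² (force = mass × acceleration).
  Wb = V·s (flux: a volt is a weber per second),
      = kg·m²·s⁻²·A⁻¹.
  So Wb² = kg²·m⁴·s⁻⁴·A⁻².
  Combining: V·N·Wb² = (kg·m²·s⁻³·A⁻¹) · (kg·m·s⁻²) · (kg²·m⁴·s⁻⁴·A⁻²) = kg⁴·m⁷·s⁻⁹·A⁻³.
Right side:
  V = kg·m²·s⁻³·A⁻¹.
  N = kg·m·s⁻².
  F = kg⁻¹·m⁻²·s⁴·A².
  Wb = kg·m²·s⁻²·A⁻¹.
  So Wb² = kg²·m⁴·s⁻⁴·A⁻².
  Ω = kg·m²·s⁻³·A⁻².
  Combining: V·s⁻¹·N·F·Wb²·Ω = (kg·m²·s⁻³·A⁻¹) · s⁻¹ · (kg·m·s⁻²) · (kg⁻¹·m⁻²·s⁴·A²) · (kg²·m⁴·s⁻⁴·A⁻²) · (kg·m²·s⁻³·A⁻²) = kg⁴·m⁷·s⁻⁹·A⁻³.
Both reduce to kg⁴·m⁷·s⁻⁹·A⁻³.

Yes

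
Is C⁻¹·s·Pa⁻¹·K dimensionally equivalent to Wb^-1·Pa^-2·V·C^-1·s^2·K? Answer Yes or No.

No

Left side:
  C = s·A.
  So C⁻¹ = s⁻¹·A⁻¹.
  Pa = kg·m⁻¹·s⁻².
  So Pa⁻¹ = kg⁻¹·m·s².
  Combining: C⁻¹·s·Pa⁻¹·K = (s⁻¹·A⁻¹) · s · (kg⁻¹·m·s²) · K = kg⁻¹·m·s²·A⁻¹·K.
Right side:
  Wb = V·s (flux: a volt is a weber per second),
      = kg·m²·s⁻²·A⁻¹.
  So Wb⁻¹ = kg⁻¹·m⁻²·s²·A.
  Pa = N/m² (pressure = force per area),
      = kg·m⁻¹·s⁻².
  So Pa⁻² = kg⁻²·m²·s⁴.
  V = W/A (potential = power per current),
      = kg·m²·s⁻³·A⁻¹.
  C = A·s = s·A (charge = current × time).
  So C⁻¹ = s⁻¹·A⁻¹.
  Combining: Wb⁻¹·Pa⁻²·V·C⁻¹·s²·K = (kg⁻¹·m⁻²·s²·A) · (kg⁻²·m²·s⁴) · (kg·m²·s⁻³·A⁻¹) · (s⁻¹·A⁻¹) · s² · K = kg⁻²·m²·s⁴·A⁻¹·K.
Left is kg⁻¹·m·s²·A⁻¹·K; right is kg⁻²·m²·s⁴·A⁻¹·K — different.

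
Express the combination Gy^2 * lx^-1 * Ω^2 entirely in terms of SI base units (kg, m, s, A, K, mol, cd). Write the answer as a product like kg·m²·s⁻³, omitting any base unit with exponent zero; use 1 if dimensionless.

kg²·m¹⁰·s⁻¹⁰·A⁻⁴·cd⁻¹

Gy = m²·s⁻².
So Gy² = m⁴·s⁻⁴.
lx = m⁻²·cd.
So lx⁻¹ = m²·cd⁻¹.
Ω = kg·m²·s⁻³·A⁻².
So Ω² = kg²·m⁴·s⁻⁶·A⁻⁴.
Combining: Gy²·lx⁻¹·Ω² = (m⁴·s⁻⁴) · (m²·cd⁻¹) · (kg²·m⁴·s⁻⁶·A⁻⁴) = kg²·m¹⁰·s⁻¹⁰·A⁻⁴·cd⁻¹.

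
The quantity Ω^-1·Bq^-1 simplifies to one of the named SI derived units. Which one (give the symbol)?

F

Ω = V/A (resistance = voltage per current),
    = kg·m²·s⁻³·A⁻².
So Ω⁻¹ = kg⁻¹·m⁻²·s³·A².
Bq = 1/s = s⁻¹ (activity is decays per second).
So Bq⁻¹ = s.
Combining: Ω⁻¹·Bq⁻¹ = (kg⁻¹·m⁻²·s³·A²) · s = kg⁻¹·m⁻²·s⁴·A².
kg⁻¹·m⁻²·s⁴·A² is the base-SI form of the farad.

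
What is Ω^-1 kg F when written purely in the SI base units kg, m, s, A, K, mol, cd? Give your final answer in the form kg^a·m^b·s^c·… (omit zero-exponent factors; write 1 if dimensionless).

Ω = V/A (resistance = voltage per current),
    = kg·m²·s⁻³·A⁻².
So Ω⁻¹ = kg⁻¹·m⁻²·s³·A².
F = C/V (capacitance = charge per voltage),
    = A·s/(kg·m²·s⁻³·A⁻¹) (substituting C and V),
    = kg⁻¹·m⁻²·s⁴·A².
Combining: Ω⁻¹·kg·F = (kg⁻¹·m⁻²·s³·A²) · kg · (kg⁻¹·m⁻²·s⁴·A²) = kg⁻¹·m⁻⁴·s⁷·A⁴.

kg⁻¹·m⁻⁴·s⁷·A⁴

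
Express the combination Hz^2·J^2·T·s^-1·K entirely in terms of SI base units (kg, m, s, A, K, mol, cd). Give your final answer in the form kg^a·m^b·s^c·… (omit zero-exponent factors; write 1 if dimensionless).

Hz = 1/s = s⁻¹ (frequency is cycles per second).
So Hz² = s⁻².
J = N·m (work = force × distance),
    = kg·m²·s⁻².
So J² = kg²·m⁴·s⁻⁴.
T = Wb/m² (flux density = flux per area),
    = kg·s⁻²·A⁻¹.
Combining: Hz²·J²·T·s⁻¹·K = s⁻² · (kg²·m⁴·s⁻⁴) · (kg·s⁻²·A⁻¹) · s⁻¹ · K = kg³·m⁴·s⁻⁹·A⁻¹·K.

kg³·m⁴·s⁻⁹·A⁻¹·K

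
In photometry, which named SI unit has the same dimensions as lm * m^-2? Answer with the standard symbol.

lm = cd·sr = cd (luminous flux; sr is dimensionless).
Combining: lm·m⁻² = cd · m⁻² = m⁻²·cd.
m⁻²·cd is the base-SI form of the lux.

lx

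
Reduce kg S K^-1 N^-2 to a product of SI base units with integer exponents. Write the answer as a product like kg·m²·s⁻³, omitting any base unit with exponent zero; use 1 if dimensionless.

S = kg⁻¹·m⁻²·s³·A².
N = kg·m·s⁻².
So N⁻² = kg⁻²·m⁻²·s⁴.
Combining: kg·S·K⁻¹·N⁻² = kg · (kg⁻¹·m⁻²·s³·A²) · K⁻¹ · (kg⁻²·m⁻²·s⁴) = kg⁻²·m⁻⁴·s⁷·A²·K⁻¹.

kg⁻²·m⁻⁴·s⁷·A²·K⁻¹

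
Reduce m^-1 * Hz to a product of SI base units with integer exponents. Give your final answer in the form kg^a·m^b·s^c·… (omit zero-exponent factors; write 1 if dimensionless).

Hz = 1/s = s⁻¹ (frequency is cycles per second).
Combining: m⁻¹·Hz = m⁻¹ · s⁻¹ = m⁻¹·s⁻¹.

m⁻¹·s⁻¹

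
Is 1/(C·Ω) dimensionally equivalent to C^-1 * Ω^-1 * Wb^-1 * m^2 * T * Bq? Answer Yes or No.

Left side:
  C = A·s = s·A (charge = current × time).
  So C⁻¹ = s⁻¹·A⁻¹.
  Ω = V/A (resistance = voltage per current),
      = kg·m²·s⁻³·A⁻².
  So Ω⁻¹ = kg⁻¹·m⁻²·s³·A².
  Combining: C⁻¹·Ω⁻¹ = (s⁻¹·A⁻¹) · (kg⁻¹·m⁻²·s³·A²) = kg⁻¹·m⁻²·s²·A.
Right side:
  C = A·s = s·A (charge = current × time).
  So C⁻¹ = s⁻¹·A⁻¹.
  Ω = V/A (resistance = voltage per current),
      = kg·m²·s⁻³·A⁻².
  So Ω⁻¹ = kg⁻¹·m⁻²·s³·A².
  Wb = V·s (flux: a volt is a weber per second),
      = kg·m²·s⁻²·A⁻¹.
  So Wb⁻¹ = kg⁻¹·m⁻²·s²·A.
  T = Wb/m² (flux density = flux per area),
      = kg·s⁻²·A⁻¹.
  Bq = 1/s = s⁻¹ (activity is decays per second).
  Combining: C⁻¹·Ω⁻¹·Wb⁻¹·m²·T·Bq = (s⁻¹·A⁻¹) · (kg⁻¹·m⁻²·s³·A²) · (kg⁻¹·m⁻²·s²·A) · m² · (kg·s⁻²·A⁻¹) · s⁻¹ = kg⁻¹·m⁻²·s·A.
Left is kg⁻¹·m⁻²·s²·A; right is kg⁻¹·m⁻²·s·A — different.

No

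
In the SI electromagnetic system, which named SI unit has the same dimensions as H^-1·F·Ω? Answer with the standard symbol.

H = kg·m²·s⁻²·A⁻².
So H⁻¹ = kg⁻¹·m⁻²·s²·A².
F = kg⁻¹·m⁻²·s⁴·A².
Ω = kg·m²·s⁻³·A⁻².
Combining: H⁻¹·F·Ω = (kg⁻¹·m⁻²·s²·A²) · (kg⁻¹·m⁻²·s⁴·A²) · (kg·m²·s⁻³·A⁻²) = kg⁻¹·m⁻²·s³·A².
kg⁻¹·m⁻²·s³·A² is the base-SI form of the siemens.

S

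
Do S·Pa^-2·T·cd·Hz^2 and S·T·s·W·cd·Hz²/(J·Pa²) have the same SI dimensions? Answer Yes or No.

Left side:
  S = 1/Ω (conductance is reciprocal resistance),
      = kg⁻¹·m⁻²·s³·A².
  Pa = N/m² (pressure = force per area),
      = kg·m⁻¹·s⁻².
  So Pa⁻² = kg⁻²·m²·s⁴.
  T = Wb/m² (flux density = flux per area),
      = kg·s⁻²·A⁻¹.
  Hz = 1/s = s⁻¹ (frequency is cycles per second).
  So Hz² = s⁻².
  Combining: S·Pa⁻²·T·cd·Hz² = (kg⁻¹·m⁻²·s³·A²) · (kg⁻²·m²·s⁴) · (kg·s⁻²·A⁻¹) · cd · s⁻² = kg⁻²·s³·A·cd.
Right side:
  S = kg⁻¹·m⁻²·s³·A².
  J = kg·m²·s⁻².
  So J⁻¹ = kg⁻¹·m⁻²·s².
  T = kg·s⁻²·A⁻¹.
  Pa = kg·m⁻¹·s⁻².
  So Pa⁻² = kg⁻²·m²·s⁴.
  W = kg·m²·s⁻³.
  Hz = s⁻¹.
  So Hz² = s⁻².
  Combining: S·J⁻¹·T·s·Pa⁻²·W·cd·Hz² = (kg⁻¹·m⁻²·s³·A²) · (kg⁻¹·m⁻²·s²) · (kg·s⁻²·A⁻¹) · s · (kg⁻²·m²·s⁴) · (kg·m²·s⁻³) · cd · s⁻² = kg⁻²·s³·A·cd.
Both reduce to kg⁻²·s³·A·cd.

Yes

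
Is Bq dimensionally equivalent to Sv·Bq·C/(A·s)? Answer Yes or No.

No

Left side:
  Bq = s⁻¹.
Right side:
  Sv = m²·s⁻².
  Bq = s⁻¹.
  C = s·A.
  Combining: Sv·A⁻¹·Bq·C·s⁻¹ = (m²·s⁻²) · A⁻¹ · s⁻¹ · (s·A) · s⁻¹ = m²·s⁻³.
Left is s⁻¹; right is m²·s⁻³ — different.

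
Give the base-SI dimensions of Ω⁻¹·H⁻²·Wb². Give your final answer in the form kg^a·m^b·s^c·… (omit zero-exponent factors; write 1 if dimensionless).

Ω = V/A (resistance = voltage per current),
    = kg·m²·s⁻³·A⁻².
So Ω⁻¹ = kg⁻¹·m⁻²·s³·A².
H = Wb/A (inductance = flux per current),
    = kg·m²·s⁻²·A⁻².
So H⁻² = kg⁻²·m⁻⁴·s⁴·A⁴.
Wb = V·s (flux: a volt is a weber per second),
    = kg·m²·s⁻²·A⁻¹.
So Wb² = kg²·m⁴·s⁻⁴·A⁻².
Combining: Ω⁻¹·H⁻²·Wb² = (kg⁻¹·m⁻²·s³·A²) · (kg⁻²·m⁻⁴·s⁴·A⁴) · (kg²·m⁴·s⁻⁴·A⁻²) = kg⁻¹·m⁻²·s³·A⁴.

kg⁻¹·m⁻²·s³·A⁴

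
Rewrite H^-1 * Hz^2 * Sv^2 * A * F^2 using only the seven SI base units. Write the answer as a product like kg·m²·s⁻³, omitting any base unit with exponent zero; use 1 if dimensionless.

kg⁻³·m⁻²·s⁴·A⁷

H = Wb/A (inductance = flux per current),
    = kg·m²·s⁻²·A⁻².
So H⁻¹ = kg⁻¹·m⁻²·s²·A².
Hz = 1/s = s⁻¹ (frequency is cycles per second).
So Hz² = s⁻².
Sv = J/kg (equivalent dose = energy per mass),
    = m²·s⁻².
So Sv² = m⁴·s⁻⁴.
F = C/V (capacitance = charge per voltage),
    = A·s/(kg·m²·s⁻³·A⁻¹) (substituting C and V),
    = kg⁻¹·m⁻²·s⁴·A².
So F² = kg⁻²·m⁻⁴·s⁸·A⁴.
Combining: H⁻¹·Hz²·Sv²·A·F² = (kg⁻¹·m⁻²·s²·A²) · s⁻² · (m⁴·s⁻⁴) · A · (kg⁻²·m⁻⁴·s⁸·A⁴) = kg⁻³·m⁻²·s⁴·A⁷.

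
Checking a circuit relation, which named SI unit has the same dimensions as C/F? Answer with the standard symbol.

V

C = s·A.
F = kg⁻¹·m⁻²·s⁴·A².
So F⁻¹ = kg·m²·s⁻⁴·A⁻².
Combining: C·F⁻¹ = (s·A) · (kg·m²·s⁻⁴·A⁻²) = kg·m²·s⁻³·A⁻¹.
kg·m²·s⁻³·A⁻¹ is the base-SI form of the volt.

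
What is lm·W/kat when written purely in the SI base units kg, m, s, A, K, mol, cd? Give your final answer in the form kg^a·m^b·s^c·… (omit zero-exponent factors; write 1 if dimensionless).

kat = s⁻¹·mol.
So kat⁻¹ = s·mol⁻¹.
lm = cd.
W = kg·m²·s⁻³.
Combining: kat⁻¹·lm·W = (s·mol⁻¹) · cd · (kg·m²·s⁻³) = kg·m²·s⁻²·mol⁻¹·cd.

kg·m²·s⁻²·mol⁻¹·cd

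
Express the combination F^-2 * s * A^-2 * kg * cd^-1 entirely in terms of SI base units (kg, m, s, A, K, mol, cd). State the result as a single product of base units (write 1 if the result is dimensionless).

kg³·m⁴·s⁻⁷·A⁻⁶·cd⁻¹

F = C/V (capacitance = charge per voltage),
    = A·s/(kg·m²·s⁻³·A⁻¹) (substituting C and V),
    = kg⁻¹·m⁻²·s⁴·A².
So F⁻² = kg²·m⁴·s⁻⁸·A⁻⁴.
Combining: F⁻²·s·A⁻²·kg·cd⁻¹ = (kg²·m⁴·s⁻⁸·A⁻⁴) · s · A⁻² · kg · cd⁻¹ = kg³·m⁴·s⁻⁷·A⁻⁶·cd⁻¹.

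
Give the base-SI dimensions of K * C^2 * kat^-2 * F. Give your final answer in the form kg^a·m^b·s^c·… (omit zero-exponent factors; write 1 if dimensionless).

C = s·A.
So C² = s²·A².
kat = s⁻¹·mol.
So kat⁻² = s²·mol⁻².
F = kg⁻¹·m⁻²·s⁴·A².
Combining: K·C²·kat⁻²·F = K · (s²·A²) · (s²·mol⁻²) · (kg⁻¹·m⁻²·s⁴·A²) = kg⁻¹·m⁻²·s⁸·A⁴·K·mol⁻².

kg⁻¹·m⁻²·s⁸·A⁴·K·mol⁻²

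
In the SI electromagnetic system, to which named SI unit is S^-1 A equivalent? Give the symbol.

S = 1/Ω (conductance is reciprocal resistance),
    = kg⁻¹·m⁻²·s³·A².
So S⁻¹ = kg·m²·s⁻³·A⁻².
Combining: S⁻¹·A = (kg·m²·s⁻³·A⁻²) · A = kg·m²·s⁻³·A⁻¹.
kg·m²·s⁻³·A⁻¹ is the base-SI form of the volt.

V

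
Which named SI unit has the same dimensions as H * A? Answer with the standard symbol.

Wb

H = Wb/A (inductance = flux per current),
    = kg·m²·s⁻²·A⁻².
Combining: H·A = (kg·m²·s⁻²·A⁻²) · A = kg·m²·s⁻²·A⁻¹.
kg·m²·s⁻²·A⁻¹ is the base-SI form of the weber.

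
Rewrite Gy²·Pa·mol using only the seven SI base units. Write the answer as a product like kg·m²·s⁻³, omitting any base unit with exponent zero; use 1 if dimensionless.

kg·m³·s⁻⁶·mol

Gy = m²·s⁻².
So Gy² = m⁴·s⁻⁴.
Pa = kg·m⁻¹·s⁻².
Combining: Gy²·Pa·mol = (m⁴·s⁻⁴) · (kg·m⁻¹·s⁻²) · mol = kg·m³·s⁻⁶·mol.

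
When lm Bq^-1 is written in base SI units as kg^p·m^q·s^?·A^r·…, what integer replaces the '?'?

1

lm = cd·sr = cd (luminous flux; sr is dimensionless).
Bq = 1/s = s⁻¹ (activity is decays per second).
So Bq⁻¹ = s.
Combining: lm·Bq⁻¹ = cd · s = s·cd.
The exponent of s is 1.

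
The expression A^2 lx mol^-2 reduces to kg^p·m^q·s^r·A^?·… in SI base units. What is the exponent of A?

lx = lm/m² (illuminance = luminous flux per area),
    = m⁻²·cd.
Combining: A²·lx·mol⁻² = A² · (m⁻²·cd) · mol⁻² = m⁻²·A²·mol⁻²·cd.
The exponent of A is 2.

2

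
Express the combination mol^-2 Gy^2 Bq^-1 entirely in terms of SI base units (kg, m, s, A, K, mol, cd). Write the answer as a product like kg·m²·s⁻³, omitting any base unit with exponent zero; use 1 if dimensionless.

Gy = m²·s⁻².
So Gy² = m⁴·s⁻⁴.
Bq = s⁻¹.
So Bq⁻¹ = s.
Combining: mol⁻²·Gy²·Bq⁻¹ = mol⁻² · (m⁴·s⁻⁴) · s = m⁴·s⁻³·mol⁻².

m⁴·s⁻³·mol⁻²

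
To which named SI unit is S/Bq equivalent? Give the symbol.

F

S = 1/Ω (conductance is reciprocal resistance),
    = kg⁻¹·m⁻²·s³·A².
Bq = 1/s = s⁻¹ (activity is decays per second).
So Bq⁻¹ = s.
Combining: S·Bq⁻¹ = (kg⁻¹·m⁻²·s³·A²) · s = kg⁻¹·m⁻²·s⁴·A².
kg⁻¹·m⁻²·s⁴·A² is the base-SI form of the farad.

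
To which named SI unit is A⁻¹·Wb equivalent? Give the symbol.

H

Wb = V·s (flux: a volt is a weber per second),
    = kg·m²·s⁻²·A⁻¹.
Combining: A⁻¹·Wb = A⁻¹ · (kg·m²·s⁻²·A⁻¹) = kg·m²·s⁻²·A⁻².
kg·m²·s⁻²·A⁻² is the base-SI form of the henry.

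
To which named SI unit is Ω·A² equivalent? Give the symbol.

W

Ω = kg·m²·s⁻³·A⁻².
Combining: Ω·A² = (kg·m²·s⁻³·A⁻²) · A² = kg·m²·s⁻³.
kg·m²·s⁻³ is the base-SI form of the watt.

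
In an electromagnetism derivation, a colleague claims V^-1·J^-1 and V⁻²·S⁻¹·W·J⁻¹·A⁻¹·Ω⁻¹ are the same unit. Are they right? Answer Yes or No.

Left side:
  V = kg·m²·s⁻³·A⁻¹.
  So V⁻¹ = kg⁻¹·m⁻²·s³·A.
  J = kg·m²·s⁻².
  So J⁻¹ = kg⁻¹·m⁻²·s².
  Combining: V⁻¹·J⁻¹ = (kg⁻¹·m⁻²·s³·A) · (kg⁻¹·m⁻²·s²) = kg⁻²·m⁻⁴·s⁵·A.
Right side:
  V = kg·m²·s⁻³·A⁻¹.
  So V⁻² = kg⁻²·m⁻⁴·s⁶·A².
  S = kg⁻¹·m⁻²·s³·A².
  So S⁻¹ = kg·m²·s⁻³·A⁻².
  W = kg·m²·s⁻³.
  J = kg·m²·s⁻².
  So J⁻¹ = kg⁻¹·m⁻²·s².
  Ω = kg·m²·s⁻³·A⁻².
  So Ω⁻¹ = kg⁻¹·m⁻²·s³·A².
  Combining: V⁻²·S⁻¹·W·J⁻¹·A⁻¹·Ω⁻¹ = (kg⁻²·m⁻⁴·s⁶·A²) · (kg·m²·s⁻³·A⁻²) · (kg·m²·s⁻³) · (kg⁻¹·m⁻²·s²) · A⁻¹ · (kg⁻¹·m⁻²·s³·A²) = kg⁻²·m⁻⁴·s⁵·A.
Both reduce to kg⁻²·m⁻⁴·s⁵·A.

Yes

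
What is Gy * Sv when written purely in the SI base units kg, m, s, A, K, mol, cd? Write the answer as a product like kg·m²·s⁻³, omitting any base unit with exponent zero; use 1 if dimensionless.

Gy = J/kg (absorbed dose = energy per mass),
    = m²·s⁻².
Sv = J/kg (equivalent dose = energy per mass),
    = m²·s⁻².
Combining: Gy·Sv = (m²·s⁻²) · (m²·s⁻²) = m⁴·s⁻⁴.

m⁴·s⁻⁴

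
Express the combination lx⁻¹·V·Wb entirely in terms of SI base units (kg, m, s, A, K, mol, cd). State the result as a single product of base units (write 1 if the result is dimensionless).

kg²·m⁶·s⁻⁵·A⁻²·cd⁻¹

lx = m⁻²·cd.
So lx⁻¹ = m²·cd⁻¹.
V = kg·m²·s⁻³·A⁻¹.
Wb = kg·m²·s⁻²·A⁻¹.
Combining: lx⁻¹·V·Wb = (m²·cd⁻¹) · (kg·m²·s⁻³·A⁻¹) · (kg·m²·s⁻²·A⁻¹) = kg²·m⁶·s⁻⁵·A⁻²·cd⁻¹.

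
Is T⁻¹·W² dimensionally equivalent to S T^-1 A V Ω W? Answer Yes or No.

Yes

Left side:
  T = Wb/m² (flux density = flux per area),
      = kg·s⁻²·A⁻¹.
  So T⁻¹ = kg⁻¹·s²·A.
  W = J/s (power = energy per time),
      = kg·m²·s⁻³.
  So W² = kg²·m⁴·s⁻⁶.
  Combining: T⁻¹·W² = (kg⁻¹·s²·A) · (kg²·m⁴·s⁻⁶) = kg·m⁴·s⁻⁴·A.
Right side:
  S = 1/Ω (conductance is reciprocal resistance),
      = kg⁻¹·m⁻²·s³·A².
  T = Wb/m² (flux density = flux per area),
      = kg·s⁻²·A⁻¹.
  So T⁻¹ = kg⁻¹·s²·A.
  V = W/A (potential = power per current),
      = kg·m²·s⁻³·A⁻¹.
  Ω = V/A (resistance = voltage per current),
      = kg·m²·s⁻³·A⁻².
  W = J/s (power = energy per time),
      = kg·m²·s⁻³.
  Combining: S·T⁻¹·A·V·Ω·W = (kg⁻¹·m⁻²·s³·A²) · (kg⁻¹·s²·A) · A · (kg·m²·s⁻³·A⁻¹) · (kg·m²·s⁻³·A⁻²) · (kg·m²·s⁻³) = kg·m⁴·s⁻⁴·A.
Both reduce to kg·m⁴·s⁻⁴·A.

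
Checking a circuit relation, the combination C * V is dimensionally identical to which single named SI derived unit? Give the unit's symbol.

C = s·A.
V = kg·m²·s⁻³·A⁻¹.
Combining: C·V = (s·A) · (kg·m²·s⁻³·A⁻¹) = kg·m²·s⁻².
kg·m²·s⁻² is the base-SI form of the joule.

J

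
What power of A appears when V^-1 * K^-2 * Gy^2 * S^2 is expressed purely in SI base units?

V = kg·m²·s⁻³·A⁻¹.
So V⁻¹ = kg⁻¹·m⁻²·s³·A.
Gy = m²·s⁻².
So Gy² = m⁴·s⁻⁴.
S = kg⁻¹·m⁻²·s³·A².
So S² = kg⁻²·m⁻⁴·s⁶·A⁴.
Combining: V⁻¹·K⁻²·Gy²·S² = (kg⁻¹·m⁻²·s³·A) · K⁻² · (m⁴·s⁻⁴) · (kg⁻²·m⁻⁴·s⁶·A⁴) = kg⁻³·m⁻²·s⁵·A⁵·K⁻².
The exponent of A is 5.

5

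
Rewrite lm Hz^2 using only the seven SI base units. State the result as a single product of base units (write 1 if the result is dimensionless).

lm = cd·sr = cd (luminous flux; sr is dimensionless).
Hz = 1/s = s⁻¹ (frequency is cycles per second).
So Hz² = s⁻².
Combining: lm·Hz² = cd · s⁻² = s⁻²·cd.

s⁻²·cd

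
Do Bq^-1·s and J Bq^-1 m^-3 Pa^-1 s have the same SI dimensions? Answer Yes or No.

Left side:
  Bq = s⁻¹.
  So Bq⁻¹ = s.
  Combining: Bq⁻¹·s = s · s = s².
Right side:
  J = N·m (work = force × distance),
      = kg·m²·s⁻².
  Bq = 1/s = s⁻¹ (activity is decays per second).
  So Bq⁻¹ = s.
  Pa = N/m² (pressure = force per area),
      = kg·m⁻¹·s⁻².
  So Pa⁻¹ = kg⁻¹·m·s².
  Combining: J·Bq⁻¹·m⁻³·Pa⁻¹·s = (kg·m²·s⁻²) · s · m⁻³ · (kg⁻¹·m·s²) · s = s².
Both reduce to s².

Yes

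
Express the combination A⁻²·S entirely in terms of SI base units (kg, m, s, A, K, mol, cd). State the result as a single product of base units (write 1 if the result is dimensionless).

S = 1/Ω (conductance is reciprocal resistance),
    = kg⁻¹·m⁻²·s³·A².
Combining: A⁻²·S = A⁻² · (kg⁻¹·m⁻²·s³·A²) = kg⁻¹·m⁻²·s³.

kg⁻¹·m⁻²·s³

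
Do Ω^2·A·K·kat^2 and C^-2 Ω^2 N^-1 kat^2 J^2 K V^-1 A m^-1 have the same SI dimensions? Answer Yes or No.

Left side:
  Ω = V/A (resistance = voltage per current),
      = kg·m²·s⁻³·A⁻².
  So Ω² = kg²·m⁴·s⁻⁶·A⁻⁴.
  kat = mol/s = s⁻¹·mol (catalytic activity).
  So kat² = s⁻²·mol².
  Combining: Ω²·A·K·kat² = (kg²·m⁴·s⁻⁶·A⁻⁴) · A · K · (s⁻²·mol²) = kg²·m⁴·s⁻⁸·A⁻³·K·mol².
Right side:
  C = s·A.
  So C⁻² = s⁻²·A⁻².
  Ω = kg·m²·s⁻³·A⁻².
  So Ω² = kg²·m⁴·s⁻⁶·A⁻⁴.
  N = kg·m·s⁻².
  So N⁻¹ = kg⁻¹·m⁻¹·s².
  kat = s⁻¹·mol.
  So kat² = s⁻²·mol².
  J = kg·m²·s⁻².
  So J² = kg²·m⁴·s⁻⁴.
  V = kg·m²·s⁻³·A⁻¹.
  So V⁻¹ = kg⁻¹·m⁻²·s³·A.
  Combining: C⁻²·Ω²·N⁻¹·kat²·J²·K·V⁻¹·A·m⁻¹ = (s⁻²·A⁻²) · (kg²·m⁴·s⁻⁶·A⁻⁴) · (kg⁻¹·m⁻¹·s²) · (s⁻²·mol²) · (kg²·m⁴·s⁻⁴) · K · (kg⁻¹·m⁻²·s³·A) · A · m⁻¹ = kg²·m⁴·s⁻⁹·A⁻⁴·K·mol².
Left is kg²·m⁴·s⁻⁸·A⁻³·K·mol²; right is kg²·m⁴·s⁻⁹·A⁻⁴·K·mol² — different.

No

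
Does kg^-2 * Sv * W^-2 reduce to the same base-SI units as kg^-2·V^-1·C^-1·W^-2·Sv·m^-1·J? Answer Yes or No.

Left side:
  Sv = J/kg (equivalent dose = energy per mass),
      = m²·s⁻².
  W = J/s (power = energy per time),
      = kg·m²·s⁻³.
  So W⁻² = kg⁻²·m⁻⁴·s⁶.
  Combining: kg⁻²·Sv·W⁻² = kg⁻² · (m²·s⁻²) · (kg⁻²·m⁻⁴·s⁶) = kg⁻⁴·m⁻²·s⁴.
Right side:
  V = W/A (potential = power per current),
      = kg·m²·s⁻³·A⁻¹.
  So V⁻¹ = kg⁻¹·m⁻²·s³·A.
  C = A·s = s·A (charge = current × time).
  So C⁻¹ = s⁻¹·A⁻¹.
  W = J/s (power = energy per time),
      = kg·m²·s⁻³.
  So W⁻² = kg⁻²·m⁻⁴·s⁶.
  Sv = J/kg (equivalent dose = energy per mass),
      = m²·s⁻².
  J = N·m (work = force × distance),
      = kg·m²·s⁻².
  Combining: kg⁻²·V⁻¹·C⁻¹·W⁻²·Sv·m⁻¹·J = kg⁻² · (kg⁻¹·m⁻²·s³·A) · (s⁻¹·A⁻¹) · (kg⁻²·m⁻⁴·s⁶) · (m²·s⁻²) · m⁻¹ · (kg·m²·s⁻²) = kg⁻⁴·m⁻³·s⁴.
Left is kg⁻⁴·m⁻²·s⁴; right is kg⁻⁴·m⁻³·s⁴ — different.

No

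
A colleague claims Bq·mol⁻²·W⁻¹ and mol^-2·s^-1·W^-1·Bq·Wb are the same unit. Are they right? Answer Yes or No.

Left side:
  Bq = s⁻¹.
  W = kg·m²·s⁻³.
  So W⁻¹ = kg⁻¹·m⁻²·s³.
  Combining: Bq·mol⁻²·W⁻¹ = s⁻¹ · mol⁻² · (kg⁻¹·m⁻²·s³) = kg⁻¹·m⁻²·s²·mol⁻².
Right side:
  W = J/s (power = energy per time),
      = kg·m²·s⁻³.
  So W⁻¹ = kg⁻¹·m⁻²·s³.
  Bq = 1/s = s⁻¹ (activity is decays per second).
  Wb = V·s (flux: a volt is a weber per second),
      = kg·m²·s⁻²·A⁻¹.
  Combining: mol⁻²·s⁻¹·W⁻¹·Bq·Wb = mol⁻² · s⁻¹ · (kg⁻¹·m⁻²·s³) · s⁻¹ · (kg·m²·s⁻²·A⁻¹) = s⁻¹·A⁻¹·mol⁻².
Left is kg⁻¹·m⁻²·s²·mol⁻²; right is s⁻¹·A⁻¹·mol⁻² — different.

No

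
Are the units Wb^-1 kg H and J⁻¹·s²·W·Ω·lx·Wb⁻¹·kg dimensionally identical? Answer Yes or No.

No

Left side:
  Wb = kg·m²·s⁻²·A⁻¹.
  So Wb⁻¹ = kg⁻¹·m⁻²·s²·A.
  H = kg·m²·s⁻²·A⁻².
  Combining: Wb⁻¹·kg·H = (kg⁻¹·m⁻²·s²·A) · kg · (kg·m²·s⁻²·A⁻²) = kg·A⁻¹.
Right side:
  J = N·m (work = force × distance),
      = kg·m²·s⁻².
  So J⁻¹ = kg⁻¹·m⁻²·s².
  W = J/s (power = energy per time),
      = kg·m²·s⁻³.
  Ω = V/A (resistance = voltage per current),
      = kg·m²·s⁻³·A⁻².
  lx = lm/m² (illuminance = luminous flux per area),
      = m⁻²·cd.
  Wb = V·s (flux: a volt is a weber per second),
      = kg·m²·s⁻²·A⁻¹.
  So Wb⁻¹ = kg⁻¹·m⁻²·s²·A.
  Combining: J⁻¹·s²·W·Ω·lx·Wb⁻¹·kg = (kg⁻¹·m⁻²·s²) · s² · (kg·m²·s⁻³) · (kg·m²·s⁻³·A⁻²) · (m⁻²·cd) · (kg⁻¹·m⁻²·s²·A) · kg = kg·m⁻²·A⁻¹·cd.
Left is kg·A⁻¹; right is kg·m⁻²·A⁻¹·cd — different.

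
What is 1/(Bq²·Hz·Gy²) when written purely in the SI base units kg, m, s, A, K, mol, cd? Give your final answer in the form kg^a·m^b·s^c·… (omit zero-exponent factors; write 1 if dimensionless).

Bq = 1/s = s⁻¹ (activity is decays per second).
So Bq⁻² = s².
Hz = 1/s = s⁻¹ (frequency is cycles per second).
So Hz⁻¹ = s.
Gy = J/kg (absorbed dose = energy per mass),
    = m²·s⁻².
So Gy⁻² = m⁻⁴·s⁴.
Combining: Bq⁻²·Hz⁻¹·Gy⁻² = s² · s · (m⁻⁴·s⁴) = m⁻⁴·s⁷.

m⁻⁴·s⁷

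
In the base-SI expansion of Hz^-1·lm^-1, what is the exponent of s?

1

Hz = s⁻¹.
So Hz⁻¹ = s.
lm = cd.
So lm⁻¹ = cd⁻¹.
Combining: Hz⁻¹·lm⁻¹ = s · cd⁻¹ = s·cd⁻¹.
The exponent of s is 1.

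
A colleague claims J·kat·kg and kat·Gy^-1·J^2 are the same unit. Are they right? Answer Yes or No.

Left side:
  J = kg·m²·s⁻².
  kat = s⁻¹·mol.
  Combining: J·kat·kg = (kg·m²·s⁻²) · (s⁻¹·mol) · kg = kg²·m²·s⁻³·mol.
Right side:
  kat = mol/s = s⁻¹·mol (catalytic activity).
  Gy = J/kg (absorbed dose = energy per mass),
      = m²·s⁻².
  So Gy⁻¹ = m⁻²·s².
  J = N·m (work = force × distance),
      = kg·m²·s⁻².
  So J² = kg²·m⁴·s⁻⁴.
  Combining: kat·Gy⁻¹·J² = (s⁻¹·mol) · (m⁻²·s²) · (kg²·m⁴·s⁻⁴) = kg²·m²·s⁻³·mol.
Both reduce to kg²·m²·s⁻³·mol.

Yes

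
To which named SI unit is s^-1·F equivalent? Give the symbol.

F = kg⁻¹·m⁻²·s⁴·A².
Combining: s⁻¹·F = s⁻¹ · (kg⁻¹·m⁻²·s⁴·A²) = kg⁻¹·m⁻²·s³·A².
kg⁻¹·m⁻²·s³·A² is the base-SI form of the siemens.

S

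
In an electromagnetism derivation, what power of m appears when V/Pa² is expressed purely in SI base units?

4

Pa = N/m² (pressure = force per area),
    = kg·m⁻¹·s⁻².
So Pa⁻² = kg⁻²·m²·s⁴.
V = W/A (potential = power per current),
    = kg·m²·s⁻³·A⁻¹.
Combining: Pa⁻²·V = (kg⁻²·m²·s⁴) · (kg·m²·s⁻³·A⁻¹) = kg⁻¹·m⁴·s·A⁻¹.
The exponent of m is 4.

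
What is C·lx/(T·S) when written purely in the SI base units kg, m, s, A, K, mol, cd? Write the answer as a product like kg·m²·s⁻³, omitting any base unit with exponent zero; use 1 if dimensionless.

C = A·s = s·A (charge = current × time).
T = Wb/m² (flux density = flux per area),
    = kg·s⁻²·A⁻¹.
So T⁻¹ = kg⁻¹·s²·A.
S = 1/Ω (conductance is reciprocal resistance),
    = kg⁻¹·m⁻²·s³·A².
So S⁻¹ = kg·m²·s⁻³·A⁻².
lx = lm/m² (illuminance = luminous flux per area),
    = m⁻²·cd.
Combining: C·T⁻¹·S⁻¹·lx = (s·A) · (kg⁻¹·s²·A) · (kg·m²·s⁻³·A⁻²) · (m⁻²·cd) = cd.

cd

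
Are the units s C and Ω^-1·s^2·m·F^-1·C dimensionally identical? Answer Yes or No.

No

Left side:
  C = A·s = s·A (charge = current × time).
  Combining: s·C = s · (s·A) = s²·A.
Right side:
  Ω = V/A (resistance = voltage per current),
      = kg·m²·s⁻³·A⁻².
  So Ω⁻¹ = kg⁻¹·m⁻²·s³·A².
  F = C/V (capacitance = charge per voltage),
      = A·s/(kg·m²·s⁻³·A⁻¹) (substituting C and V),
      = kg⁻¹·m⁻²·s⁴·A².
  So F⁻¹ = kg·m²·s⁻⁴·A⁻².
  C = A·s = s·A (charge = current × time).
  Combining: Ω⁻¹·s²·m·F⁻¹·C = (kg⁻¹·m⁻²·s³·A²) · s² · m · (kg·m²·s⁻⁴·A⁻²) · (s·A) = m·s²·A.
Left is s²·A; right is m·s²·A — different.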